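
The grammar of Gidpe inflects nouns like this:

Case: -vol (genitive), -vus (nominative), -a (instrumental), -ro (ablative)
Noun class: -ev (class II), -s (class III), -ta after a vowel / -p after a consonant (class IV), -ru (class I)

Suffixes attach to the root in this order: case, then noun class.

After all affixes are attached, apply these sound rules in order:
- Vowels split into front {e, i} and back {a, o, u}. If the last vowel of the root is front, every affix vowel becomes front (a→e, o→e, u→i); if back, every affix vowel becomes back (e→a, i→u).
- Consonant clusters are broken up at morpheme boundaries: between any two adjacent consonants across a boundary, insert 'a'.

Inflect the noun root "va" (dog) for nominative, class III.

Attach case nominative -vus → vavus.
Attach noun class class III -s → vavuss.
Vowel harmony: no change.
Apply epenthesis: vavuss → vavusas.

vavusas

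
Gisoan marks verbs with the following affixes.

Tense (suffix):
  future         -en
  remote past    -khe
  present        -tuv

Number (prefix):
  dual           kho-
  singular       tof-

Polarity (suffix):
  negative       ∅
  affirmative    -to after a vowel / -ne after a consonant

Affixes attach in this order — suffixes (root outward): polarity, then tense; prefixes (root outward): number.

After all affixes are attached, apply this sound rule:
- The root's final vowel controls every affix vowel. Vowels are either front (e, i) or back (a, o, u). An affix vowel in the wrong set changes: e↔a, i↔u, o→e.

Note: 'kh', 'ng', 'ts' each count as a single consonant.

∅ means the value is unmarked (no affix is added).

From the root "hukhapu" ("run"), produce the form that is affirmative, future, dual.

khohukhaputoan

Attach number dual kho- → khohukhapu.
Attach polarity affirmative -to (after vowel 'u') → khohukhaputo.
Attach tense future -en → khohukhaputoen.
Apply vowel harmony: khohukhaputoen → khohukhaputoan.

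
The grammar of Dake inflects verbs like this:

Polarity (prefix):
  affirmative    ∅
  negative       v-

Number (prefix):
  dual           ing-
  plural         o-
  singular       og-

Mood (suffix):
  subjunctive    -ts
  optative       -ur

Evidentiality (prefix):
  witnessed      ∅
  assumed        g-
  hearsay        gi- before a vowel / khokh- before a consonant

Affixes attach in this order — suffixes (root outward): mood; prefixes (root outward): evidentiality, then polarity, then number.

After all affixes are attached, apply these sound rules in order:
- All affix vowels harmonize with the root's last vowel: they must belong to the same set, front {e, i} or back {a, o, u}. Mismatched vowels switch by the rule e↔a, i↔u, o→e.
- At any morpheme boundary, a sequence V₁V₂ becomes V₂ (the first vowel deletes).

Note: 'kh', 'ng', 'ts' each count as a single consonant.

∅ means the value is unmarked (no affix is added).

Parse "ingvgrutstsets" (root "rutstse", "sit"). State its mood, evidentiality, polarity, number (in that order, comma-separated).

subjunctive, assumed, negative, dual

Segment: ing-v-g-rutstse-ts.
mood: -ts → subjunctive.
evidentiality: g- → assumed.
polarity: v- → negative.
number: ing- → dual.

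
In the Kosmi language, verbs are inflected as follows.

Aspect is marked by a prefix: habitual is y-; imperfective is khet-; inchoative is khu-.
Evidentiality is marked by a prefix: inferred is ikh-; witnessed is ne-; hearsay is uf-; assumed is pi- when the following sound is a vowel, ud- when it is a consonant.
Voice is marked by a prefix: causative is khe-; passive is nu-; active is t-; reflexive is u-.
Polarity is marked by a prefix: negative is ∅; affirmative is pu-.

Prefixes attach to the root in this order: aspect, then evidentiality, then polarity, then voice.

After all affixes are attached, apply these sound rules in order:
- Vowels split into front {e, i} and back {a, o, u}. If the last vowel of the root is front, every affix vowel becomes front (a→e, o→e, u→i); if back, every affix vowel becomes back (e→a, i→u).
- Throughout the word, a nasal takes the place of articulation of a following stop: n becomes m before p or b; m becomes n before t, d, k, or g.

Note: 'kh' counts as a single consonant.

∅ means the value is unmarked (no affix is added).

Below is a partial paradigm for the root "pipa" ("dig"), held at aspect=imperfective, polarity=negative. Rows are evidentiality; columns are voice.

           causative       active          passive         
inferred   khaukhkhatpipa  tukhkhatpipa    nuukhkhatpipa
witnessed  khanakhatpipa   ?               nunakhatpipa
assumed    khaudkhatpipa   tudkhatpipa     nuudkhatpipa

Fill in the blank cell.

Attach aspect imperfective khet- → khetpipa.
Attach evidentiality witnessed ne- → nekhetpipa.
polarity = negative: zero marking, form stays nekhetpipa.
Attach voice active t- → tnekhetpipa.
Apply vowel harmony: tnekhetpipa → tnakhatpipa.
Nasal assimilation: no change.

tnakhatpipa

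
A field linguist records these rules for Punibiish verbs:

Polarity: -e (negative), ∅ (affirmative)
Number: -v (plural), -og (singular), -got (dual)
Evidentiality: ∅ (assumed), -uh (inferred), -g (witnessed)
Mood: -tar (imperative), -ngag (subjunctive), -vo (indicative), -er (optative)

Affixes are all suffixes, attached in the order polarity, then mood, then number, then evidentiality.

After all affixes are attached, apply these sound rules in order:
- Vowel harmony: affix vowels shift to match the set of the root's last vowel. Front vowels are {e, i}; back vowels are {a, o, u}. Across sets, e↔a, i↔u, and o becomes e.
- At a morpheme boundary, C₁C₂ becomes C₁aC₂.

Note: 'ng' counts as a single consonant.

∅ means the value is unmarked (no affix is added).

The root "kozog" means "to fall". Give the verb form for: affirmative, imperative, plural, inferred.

kozogataravuh

polarity = affirmative: zero marking, form stays kozog.
Attach mood imperative -tar → kozogtar.
Attach number plural -v → kozogtarv.
Attach evidentiality inferred -uh → kozogtarvuh.
Vowel harmony: no change.
Apply epenthesis: kozogtarvuh → kozogataravuh.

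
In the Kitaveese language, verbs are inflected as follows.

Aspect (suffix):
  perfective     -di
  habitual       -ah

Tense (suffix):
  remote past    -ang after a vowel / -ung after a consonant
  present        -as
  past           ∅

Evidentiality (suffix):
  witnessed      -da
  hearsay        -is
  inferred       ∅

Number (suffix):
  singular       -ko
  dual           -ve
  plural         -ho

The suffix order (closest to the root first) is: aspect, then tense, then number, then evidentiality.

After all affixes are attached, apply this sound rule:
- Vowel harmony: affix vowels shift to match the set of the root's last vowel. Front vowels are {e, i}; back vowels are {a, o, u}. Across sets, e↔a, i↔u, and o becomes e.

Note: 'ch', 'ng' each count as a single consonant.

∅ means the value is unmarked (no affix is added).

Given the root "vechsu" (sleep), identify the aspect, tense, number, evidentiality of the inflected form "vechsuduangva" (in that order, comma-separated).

Segment: vechsu-di-ang-ve.
aspect: -di → perfective.
tense: -ang/ung → remote past.
number: -ve → dual.
evidentiality: ∅ → inferred.

perfective, remote past, dual, inferred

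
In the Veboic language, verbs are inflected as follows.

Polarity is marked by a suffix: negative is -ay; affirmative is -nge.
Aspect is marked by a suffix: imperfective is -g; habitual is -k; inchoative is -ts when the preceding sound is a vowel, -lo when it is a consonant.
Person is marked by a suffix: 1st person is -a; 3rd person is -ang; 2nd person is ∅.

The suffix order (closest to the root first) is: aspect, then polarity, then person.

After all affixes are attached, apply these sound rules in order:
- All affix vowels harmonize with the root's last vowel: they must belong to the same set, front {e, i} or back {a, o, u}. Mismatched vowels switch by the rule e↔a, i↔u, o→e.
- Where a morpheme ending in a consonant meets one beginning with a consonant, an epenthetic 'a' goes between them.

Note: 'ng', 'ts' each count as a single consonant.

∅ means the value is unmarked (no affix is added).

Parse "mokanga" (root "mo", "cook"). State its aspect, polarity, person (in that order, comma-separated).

Segment: mo-k-nge.
aspect: -k → habitual.
polarity: -nge → affirmative.
person: ∅ → 2nd person.

habitual, affirmative, 2nd person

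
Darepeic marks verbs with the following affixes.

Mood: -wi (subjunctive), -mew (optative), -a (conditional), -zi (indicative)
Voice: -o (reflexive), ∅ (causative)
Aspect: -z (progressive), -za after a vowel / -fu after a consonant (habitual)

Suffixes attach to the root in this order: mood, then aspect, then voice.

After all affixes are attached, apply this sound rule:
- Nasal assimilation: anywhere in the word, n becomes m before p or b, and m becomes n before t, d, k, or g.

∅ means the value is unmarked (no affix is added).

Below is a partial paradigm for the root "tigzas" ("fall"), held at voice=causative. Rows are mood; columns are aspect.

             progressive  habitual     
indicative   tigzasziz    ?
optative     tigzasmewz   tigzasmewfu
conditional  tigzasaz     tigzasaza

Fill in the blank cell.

tigzasziza

Attach mood indicative -zi → tigzaszi.
Attach aspect habitual -za (after vowel 'i') → tigzasziza.
voice = causative: zero marking, form stays tigzasziza.
Nasal assimilation: no change.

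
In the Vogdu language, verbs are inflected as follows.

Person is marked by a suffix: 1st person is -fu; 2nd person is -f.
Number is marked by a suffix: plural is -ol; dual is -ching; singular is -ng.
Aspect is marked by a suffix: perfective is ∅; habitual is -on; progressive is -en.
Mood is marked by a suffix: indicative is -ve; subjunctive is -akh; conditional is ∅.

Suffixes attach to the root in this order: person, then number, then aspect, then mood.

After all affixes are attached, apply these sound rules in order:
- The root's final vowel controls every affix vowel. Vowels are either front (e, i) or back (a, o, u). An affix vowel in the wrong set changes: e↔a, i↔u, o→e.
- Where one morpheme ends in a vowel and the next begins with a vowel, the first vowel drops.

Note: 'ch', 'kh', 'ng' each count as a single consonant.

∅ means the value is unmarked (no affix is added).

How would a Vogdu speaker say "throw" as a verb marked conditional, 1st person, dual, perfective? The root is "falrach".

Attach person 1st person -fu → falrachfu.
Attach number dual -ching → falrachfuching.
aspect = perfective: zero marking, form stays falrachfuching.
mood = conditional: zero marking, form stays falrachfuching.
Apply vowel harmony: falrachfuching → falrachfuchung.
Vowel deletion: no change.

falrachfuchung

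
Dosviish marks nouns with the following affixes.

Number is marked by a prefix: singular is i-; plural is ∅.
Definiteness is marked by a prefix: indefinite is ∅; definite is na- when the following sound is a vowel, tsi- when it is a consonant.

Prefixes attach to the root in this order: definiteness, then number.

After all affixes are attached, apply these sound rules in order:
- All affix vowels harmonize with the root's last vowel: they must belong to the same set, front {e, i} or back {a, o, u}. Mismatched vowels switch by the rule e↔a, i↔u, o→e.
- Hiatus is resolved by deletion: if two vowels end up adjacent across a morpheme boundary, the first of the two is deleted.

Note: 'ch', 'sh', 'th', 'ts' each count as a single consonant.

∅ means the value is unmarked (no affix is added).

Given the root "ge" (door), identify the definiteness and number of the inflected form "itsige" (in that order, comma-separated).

definite, singular

Segment: i-tsi-ge.
definiteness: na/tsi- → definite.
number: i- → singular.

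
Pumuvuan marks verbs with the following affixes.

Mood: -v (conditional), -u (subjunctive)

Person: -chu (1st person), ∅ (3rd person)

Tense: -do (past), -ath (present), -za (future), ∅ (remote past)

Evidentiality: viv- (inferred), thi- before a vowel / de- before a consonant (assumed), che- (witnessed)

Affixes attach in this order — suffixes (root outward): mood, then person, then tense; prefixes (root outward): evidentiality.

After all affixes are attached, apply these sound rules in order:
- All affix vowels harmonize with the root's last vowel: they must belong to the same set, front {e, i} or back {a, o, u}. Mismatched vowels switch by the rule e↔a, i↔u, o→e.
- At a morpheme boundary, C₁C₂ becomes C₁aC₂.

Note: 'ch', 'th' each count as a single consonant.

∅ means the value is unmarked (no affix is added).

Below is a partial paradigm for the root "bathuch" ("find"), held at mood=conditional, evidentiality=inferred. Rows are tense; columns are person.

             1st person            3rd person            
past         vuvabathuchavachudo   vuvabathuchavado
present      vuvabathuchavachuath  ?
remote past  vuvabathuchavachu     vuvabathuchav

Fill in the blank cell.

Attach mood conditional -v → bathuchv.
Attach evidentiality inferred viv- → vivbathuchv.
person = 3rd person: zero marking, form stays vivbathuchv.
Attach tense present -ath → vivbathuchvath.
Apply vowel harmony: vivbathuchvath → vuvbathuchvath.
Apply epenthesis: vuvbathuchvath → vuvabathuchavath.

vuvabathuchavath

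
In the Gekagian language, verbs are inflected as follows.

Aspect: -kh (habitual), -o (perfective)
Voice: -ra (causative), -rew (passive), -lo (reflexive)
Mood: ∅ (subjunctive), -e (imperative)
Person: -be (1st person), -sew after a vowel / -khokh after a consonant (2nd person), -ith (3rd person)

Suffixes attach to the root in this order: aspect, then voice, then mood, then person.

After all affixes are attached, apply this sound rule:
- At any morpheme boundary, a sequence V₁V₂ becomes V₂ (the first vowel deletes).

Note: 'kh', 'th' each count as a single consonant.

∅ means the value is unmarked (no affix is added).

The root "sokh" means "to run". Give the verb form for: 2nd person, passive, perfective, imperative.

Attach aspect perfective -o → sokho.
Attach voice passive -rew → sokhorew.
Attach mood imperative -e → sokhorewe.
Attach person 2nd person -sew (after vowel 'e') → sokhorewesew.
Vowel deletion: no change.

sokhorewesew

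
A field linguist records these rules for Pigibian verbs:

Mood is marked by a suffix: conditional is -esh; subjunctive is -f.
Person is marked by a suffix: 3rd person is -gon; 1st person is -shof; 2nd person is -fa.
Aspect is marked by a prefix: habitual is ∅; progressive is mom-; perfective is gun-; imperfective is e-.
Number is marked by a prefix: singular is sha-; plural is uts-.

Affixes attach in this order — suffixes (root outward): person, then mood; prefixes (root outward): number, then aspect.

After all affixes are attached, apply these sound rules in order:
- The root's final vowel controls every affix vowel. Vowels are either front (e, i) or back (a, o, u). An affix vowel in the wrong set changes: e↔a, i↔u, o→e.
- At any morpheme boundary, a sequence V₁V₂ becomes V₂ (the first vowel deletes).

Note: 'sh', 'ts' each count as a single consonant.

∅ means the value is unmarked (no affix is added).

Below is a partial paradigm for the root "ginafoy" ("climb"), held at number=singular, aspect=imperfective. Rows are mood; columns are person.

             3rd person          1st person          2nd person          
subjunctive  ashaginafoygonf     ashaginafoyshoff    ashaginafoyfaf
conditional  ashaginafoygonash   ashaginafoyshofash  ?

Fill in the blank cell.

ashaginafoyfash

Attach person 2nd person -fa → ginafoyfa.
Attach number singular sha- → shaginafoyfa.
Attach aspect imperfective e- → eshaginafoyfa.
Attach mood conditional -esh → eshaginafoyfaesh.
Apply vowel harmony: eshaginafoyfaesh → ashaginafoyfaash.
Apply vowel deletion: ashaginafoyfaash → ashaginafoyfash.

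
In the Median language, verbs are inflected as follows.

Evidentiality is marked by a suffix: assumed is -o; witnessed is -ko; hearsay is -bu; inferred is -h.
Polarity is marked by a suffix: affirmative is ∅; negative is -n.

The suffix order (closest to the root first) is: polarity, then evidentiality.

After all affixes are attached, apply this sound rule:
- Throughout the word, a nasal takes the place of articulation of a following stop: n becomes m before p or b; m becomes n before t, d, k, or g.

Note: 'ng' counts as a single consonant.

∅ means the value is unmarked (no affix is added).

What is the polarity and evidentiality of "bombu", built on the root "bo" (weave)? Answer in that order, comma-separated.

negative, hearsay

Segment: bo-n-bu.
polarity: -n → negative.
evidentiality: -bu → hearsay.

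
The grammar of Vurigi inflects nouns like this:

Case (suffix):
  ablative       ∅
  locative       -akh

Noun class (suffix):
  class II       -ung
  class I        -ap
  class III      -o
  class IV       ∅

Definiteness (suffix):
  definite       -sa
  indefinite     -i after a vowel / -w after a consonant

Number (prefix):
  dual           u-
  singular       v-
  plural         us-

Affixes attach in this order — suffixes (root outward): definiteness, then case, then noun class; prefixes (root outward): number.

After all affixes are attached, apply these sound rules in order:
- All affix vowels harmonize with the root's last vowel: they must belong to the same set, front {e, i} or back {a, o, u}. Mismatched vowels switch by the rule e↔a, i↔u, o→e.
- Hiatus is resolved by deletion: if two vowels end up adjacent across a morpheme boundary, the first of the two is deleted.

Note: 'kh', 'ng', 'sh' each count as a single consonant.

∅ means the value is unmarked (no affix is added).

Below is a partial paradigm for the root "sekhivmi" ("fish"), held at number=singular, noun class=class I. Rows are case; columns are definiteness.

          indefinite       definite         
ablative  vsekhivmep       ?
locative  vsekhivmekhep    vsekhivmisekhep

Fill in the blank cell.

vsekhivmisep

Attach number singular v- → vsekhivmi.
Attach definiteness definite -sa → vsekhivmisa.
case = ablative: zero marking, form stays vsekhivmisa.
Attach noun class class I -ap → vsekhivmisaap.
Apply vowel harmony: vsekhivmisaap → vsekhivmiseep.
Apply vowel deletion: vsekhivmiseep → vsekhivmisep.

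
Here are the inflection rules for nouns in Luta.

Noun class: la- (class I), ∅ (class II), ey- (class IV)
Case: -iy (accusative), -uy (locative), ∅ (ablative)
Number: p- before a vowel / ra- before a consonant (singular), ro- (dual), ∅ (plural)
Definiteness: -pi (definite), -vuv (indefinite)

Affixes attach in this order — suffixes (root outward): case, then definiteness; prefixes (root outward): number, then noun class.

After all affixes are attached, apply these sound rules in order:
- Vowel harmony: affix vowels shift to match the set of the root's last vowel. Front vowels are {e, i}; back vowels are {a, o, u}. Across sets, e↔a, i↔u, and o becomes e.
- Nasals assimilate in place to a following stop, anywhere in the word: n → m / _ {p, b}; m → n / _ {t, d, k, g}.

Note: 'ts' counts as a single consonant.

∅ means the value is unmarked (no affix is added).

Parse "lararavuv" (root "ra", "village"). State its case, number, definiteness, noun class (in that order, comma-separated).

Segment: la-ra-ra-vuv.
case: ∅ → ablative.
number: p/ra- → singular.
definiteness: -vuv → indefinite.
noun class: la- → class I.

ablative, singular, indefinite, class I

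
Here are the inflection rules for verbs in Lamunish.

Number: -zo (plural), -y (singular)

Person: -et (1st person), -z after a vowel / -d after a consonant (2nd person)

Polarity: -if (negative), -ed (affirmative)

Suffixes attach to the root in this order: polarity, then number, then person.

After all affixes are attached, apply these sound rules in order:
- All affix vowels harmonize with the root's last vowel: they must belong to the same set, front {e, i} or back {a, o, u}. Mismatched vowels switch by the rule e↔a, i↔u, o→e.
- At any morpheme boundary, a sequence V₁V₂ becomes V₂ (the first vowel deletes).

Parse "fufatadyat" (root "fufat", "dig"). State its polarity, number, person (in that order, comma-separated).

affirmative, singular, 1st person

Segment: fufat-ed-y-et.
polarity: -ed → affirmative.
number: -y → singular.
person: -et → 1st person.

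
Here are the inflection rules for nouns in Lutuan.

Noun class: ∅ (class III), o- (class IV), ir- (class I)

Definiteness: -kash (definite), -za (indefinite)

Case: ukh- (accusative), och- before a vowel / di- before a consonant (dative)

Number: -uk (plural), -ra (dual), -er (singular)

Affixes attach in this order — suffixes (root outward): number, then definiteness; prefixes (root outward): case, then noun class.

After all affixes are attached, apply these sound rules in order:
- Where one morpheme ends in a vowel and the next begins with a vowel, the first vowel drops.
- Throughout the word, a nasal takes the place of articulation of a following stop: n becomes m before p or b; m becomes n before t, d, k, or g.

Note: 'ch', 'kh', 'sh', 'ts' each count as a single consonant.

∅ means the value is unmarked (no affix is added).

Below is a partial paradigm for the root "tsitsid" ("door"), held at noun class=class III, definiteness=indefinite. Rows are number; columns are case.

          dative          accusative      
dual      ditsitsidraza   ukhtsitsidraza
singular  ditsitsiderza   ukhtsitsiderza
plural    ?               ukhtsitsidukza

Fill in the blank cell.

Attach case dative di- (before consonant 'ts') → ditsitsid.
Attach number plural -uk → ditsitsiduk.
noun class = class III: zero marking, form stays ditsitsiduk.
Attach definiteness indefinite -za → ditsitsidukza.
Vowel deletion: no change.
Nasal assimilation: no change.

ditsitsidukza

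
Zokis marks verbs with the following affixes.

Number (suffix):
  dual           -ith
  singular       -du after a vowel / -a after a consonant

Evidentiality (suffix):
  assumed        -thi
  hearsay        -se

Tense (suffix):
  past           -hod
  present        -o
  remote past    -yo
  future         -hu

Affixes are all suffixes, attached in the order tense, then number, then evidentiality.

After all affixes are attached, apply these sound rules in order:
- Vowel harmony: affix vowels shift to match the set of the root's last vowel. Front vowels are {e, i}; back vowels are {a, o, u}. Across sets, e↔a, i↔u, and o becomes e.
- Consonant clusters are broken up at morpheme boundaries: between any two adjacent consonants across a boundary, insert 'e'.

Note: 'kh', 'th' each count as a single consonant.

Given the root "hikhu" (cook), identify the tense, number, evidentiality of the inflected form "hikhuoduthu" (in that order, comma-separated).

present, singular, assumed

Segment: hikhu-o-du-thi.
tense: -o → present.
number: -du/a → singular.
evidentiality: -thi → assumed.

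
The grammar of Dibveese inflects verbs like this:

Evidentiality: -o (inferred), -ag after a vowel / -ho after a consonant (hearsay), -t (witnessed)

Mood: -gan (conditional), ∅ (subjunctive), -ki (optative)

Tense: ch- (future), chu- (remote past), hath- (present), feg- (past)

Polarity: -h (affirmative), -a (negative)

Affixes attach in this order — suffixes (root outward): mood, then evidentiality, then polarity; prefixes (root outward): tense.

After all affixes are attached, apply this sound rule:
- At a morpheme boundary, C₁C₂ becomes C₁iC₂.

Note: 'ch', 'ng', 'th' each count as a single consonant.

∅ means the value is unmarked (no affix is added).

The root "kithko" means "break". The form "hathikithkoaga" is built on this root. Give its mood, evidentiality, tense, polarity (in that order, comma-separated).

subjunctive, hearsay, present, negative

Segment: hath-kithko-ag-a.
mood: ∅ → subjunctive.
evidentiality: -ag/ho → hearsay.
tense: hath- → present.
polarity: -a → negative.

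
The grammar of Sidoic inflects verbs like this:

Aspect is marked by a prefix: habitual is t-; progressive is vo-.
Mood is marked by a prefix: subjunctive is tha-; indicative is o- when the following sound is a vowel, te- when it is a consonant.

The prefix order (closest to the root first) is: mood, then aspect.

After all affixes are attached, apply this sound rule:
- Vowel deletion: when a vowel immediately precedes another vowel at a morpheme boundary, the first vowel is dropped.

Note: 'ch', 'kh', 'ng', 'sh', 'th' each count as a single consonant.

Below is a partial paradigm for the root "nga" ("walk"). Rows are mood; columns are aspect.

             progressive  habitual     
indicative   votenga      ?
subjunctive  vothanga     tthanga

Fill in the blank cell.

ttenga

Attach mood indicative te- (before consonant 'ng') → tenga.
Attach aspect habitual t- → ttenga.
Vowel deletion: no change.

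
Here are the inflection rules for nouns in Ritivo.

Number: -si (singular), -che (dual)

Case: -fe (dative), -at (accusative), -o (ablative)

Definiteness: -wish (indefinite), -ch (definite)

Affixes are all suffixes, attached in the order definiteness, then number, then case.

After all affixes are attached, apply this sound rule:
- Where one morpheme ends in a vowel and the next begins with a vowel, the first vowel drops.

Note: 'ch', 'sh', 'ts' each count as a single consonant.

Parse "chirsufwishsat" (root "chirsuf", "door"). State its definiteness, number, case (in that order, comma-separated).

indefinite, singular, accusative

Segment: chirsuf-wish-si-at.
definiteness: -wish → indefinite.
number: -si → singular.
case: -at → accusative.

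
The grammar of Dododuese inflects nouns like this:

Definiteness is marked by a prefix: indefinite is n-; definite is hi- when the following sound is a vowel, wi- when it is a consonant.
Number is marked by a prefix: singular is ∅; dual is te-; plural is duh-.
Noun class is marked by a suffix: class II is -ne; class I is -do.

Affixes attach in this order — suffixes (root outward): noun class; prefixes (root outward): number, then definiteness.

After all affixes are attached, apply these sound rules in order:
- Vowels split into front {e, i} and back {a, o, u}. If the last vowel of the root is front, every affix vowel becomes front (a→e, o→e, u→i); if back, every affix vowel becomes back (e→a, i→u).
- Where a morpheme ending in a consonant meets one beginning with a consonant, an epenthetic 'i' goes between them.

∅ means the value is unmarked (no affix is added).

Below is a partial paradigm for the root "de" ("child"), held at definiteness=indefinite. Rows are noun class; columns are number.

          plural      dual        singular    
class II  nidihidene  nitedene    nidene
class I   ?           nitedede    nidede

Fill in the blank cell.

nidihidede

Attach noun class class I -do → dedo.
Attach number plural duh- → duhdedo.
Attach definiteness indefinite n- → nduhdedo.
Apply vowel harmony: nduhdedo → ndihdede.
Apply epenthesis: ndihdede → nidihidede.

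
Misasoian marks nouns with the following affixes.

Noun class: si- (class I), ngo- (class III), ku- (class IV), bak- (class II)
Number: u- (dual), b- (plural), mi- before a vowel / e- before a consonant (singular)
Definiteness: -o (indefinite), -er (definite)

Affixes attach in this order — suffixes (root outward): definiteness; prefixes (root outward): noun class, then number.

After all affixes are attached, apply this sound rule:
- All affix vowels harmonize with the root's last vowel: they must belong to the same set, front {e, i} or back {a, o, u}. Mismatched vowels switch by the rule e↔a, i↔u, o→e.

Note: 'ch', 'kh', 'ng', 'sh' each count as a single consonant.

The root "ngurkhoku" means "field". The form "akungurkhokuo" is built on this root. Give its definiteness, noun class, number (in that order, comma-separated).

Segment: e-ku-ngurkhoku-o.
definiteness: -o → indefinite.
noun class: ku- → class IV.
number: mi/e- → singular.

indefinite, class IV, singular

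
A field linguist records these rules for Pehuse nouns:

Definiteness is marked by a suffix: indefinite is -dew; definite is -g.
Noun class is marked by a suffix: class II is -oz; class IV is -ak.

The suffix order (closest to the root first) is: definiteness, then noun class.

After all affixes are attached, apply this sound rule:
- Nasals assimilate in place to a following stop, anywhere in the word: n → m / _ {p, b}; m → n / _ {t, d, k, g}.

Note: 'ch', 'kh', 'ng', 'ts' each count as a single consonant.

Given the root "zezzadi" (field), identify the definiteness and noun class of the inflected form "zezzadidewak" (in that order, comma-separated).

Segment: zezzadi-dew-ak.
definiteness: -dew → indefinite.
noun class: -ak → class IV.

indefinite, class IV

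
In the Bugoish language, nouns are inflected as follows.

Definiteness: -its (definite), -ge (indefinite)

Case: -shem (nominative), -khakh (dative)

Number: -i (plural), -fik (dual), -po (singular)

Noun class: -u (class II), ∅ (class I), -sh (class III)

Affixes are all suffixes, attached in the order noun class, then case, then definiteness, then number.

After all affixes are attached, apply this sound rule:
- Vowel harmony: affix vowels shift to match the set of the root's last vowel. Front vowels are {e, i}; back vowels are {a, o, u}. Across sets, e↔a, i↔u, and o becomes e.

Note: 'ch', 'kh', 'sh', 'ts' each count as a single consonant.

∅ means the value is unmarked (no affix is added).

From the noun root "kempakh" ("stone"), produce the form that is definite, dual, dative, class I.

kempakhkhakhutsfuk

noun class = class I: zero marking, form stays kempakh.
Attach case dative -khakh → kempakhkhakh.
Attach definiteness definite -its → kempakhkhakhits.
Attach number dual -fik → kempakhkhakhitsfik.
Apply vowel harmony: kempakhkhakhitsfik → kempakhkhakhutsfuk.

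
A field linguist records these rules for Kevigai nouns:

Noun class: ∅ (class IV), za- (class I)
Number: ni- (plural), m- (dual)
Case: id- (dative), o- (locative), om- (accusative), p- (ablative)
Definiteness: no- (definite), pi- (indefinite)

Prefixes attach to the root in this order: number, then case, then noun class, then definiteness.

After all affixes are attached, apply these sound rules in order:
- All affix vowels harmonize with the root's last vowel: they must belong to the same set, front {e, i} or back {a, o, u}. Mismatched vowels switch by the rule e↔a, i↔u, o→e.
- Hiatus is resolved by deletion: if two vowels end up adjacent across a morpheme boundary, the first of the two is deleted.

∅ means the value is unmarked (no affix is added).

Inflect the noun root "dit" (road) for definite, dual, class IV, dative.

nidmdit

Attach number dual m- → mdit.
Attach case dative id- → idmdit.
noun class = class IV: zero marking, form stays idmdit.
Attach definiteness definite no- → noidmdit.
Apply vowel harmony: noidmdit → neidmdit.
Apply vowel deletion: neidmdit → nidmdit.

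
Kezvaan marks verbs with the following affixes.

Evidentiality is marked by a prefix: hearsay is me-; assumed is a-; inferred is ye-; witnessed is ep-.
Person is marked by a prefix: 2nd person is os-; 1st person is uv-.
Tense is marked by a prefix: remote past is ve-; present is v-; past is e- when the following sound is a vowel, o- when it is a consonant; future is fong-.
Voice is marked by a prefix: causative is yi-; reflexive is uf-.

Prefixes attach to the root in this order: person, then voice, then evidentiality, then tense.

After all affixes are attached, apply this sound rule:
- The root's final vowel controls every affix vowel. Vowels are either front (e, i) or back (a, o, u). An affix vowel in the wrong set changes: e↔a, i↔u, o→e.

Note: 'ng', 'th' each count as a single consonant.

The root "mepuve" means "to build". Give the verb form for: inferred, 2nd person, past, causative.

eyeyiesmepuve

Attach person 2nd person os- → osmepuve.
Attach voice causative yi- → yiosmepuve.
Attach evidentiality inferred ye- → yeyiosmepuve.
Attach tense past o- (before consonant 'y') → oyeyiosmepuve.
Apply vowel harmony: oyeyiosmepuve → eyeyiesmepuve.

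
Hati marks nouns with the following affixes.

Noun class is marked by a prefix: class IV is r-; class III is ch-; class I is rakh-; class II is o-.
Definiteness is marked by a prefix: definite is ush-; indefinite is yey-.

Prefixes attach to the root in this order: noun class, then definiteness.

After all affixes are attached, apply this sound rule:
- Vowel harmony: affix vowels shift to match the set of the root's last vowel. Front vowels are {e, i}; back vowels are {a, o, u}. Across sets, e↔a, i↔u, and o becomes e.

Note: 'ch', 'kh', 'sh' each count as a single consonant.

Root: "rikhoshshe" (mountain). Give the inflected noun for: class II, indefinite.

Attach noun class class II o- → orikhoshshe.
Attach definiteness indefinite yey- → yeyorikhoshshe.
Apply vowel harmony: yeyorikhoshshe → yeyerikhoshshe.

yeyerikhoshshe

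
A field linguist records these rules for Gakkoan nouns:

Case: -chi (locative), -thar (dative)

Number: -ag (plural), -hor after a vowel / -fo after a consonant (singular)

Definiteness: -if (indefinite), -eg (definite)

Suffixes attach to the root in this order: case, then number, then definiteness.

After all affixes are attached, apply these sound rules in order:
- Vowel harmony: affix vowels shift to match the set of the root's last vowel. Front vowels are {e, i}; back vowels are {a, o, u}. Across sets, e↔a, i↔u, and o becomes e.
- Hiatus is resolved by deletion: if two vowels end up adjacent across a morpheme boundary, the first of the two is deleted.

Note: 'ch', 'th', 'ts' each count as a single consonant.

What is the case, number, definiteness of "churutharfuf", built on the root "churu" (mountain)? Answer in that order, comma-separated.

Segment: churu-thar-fo-if.
case: -thar → dative.
number: -hor/fo → singular.
definiteness: -if → indefinite.

dative, singular, indefinite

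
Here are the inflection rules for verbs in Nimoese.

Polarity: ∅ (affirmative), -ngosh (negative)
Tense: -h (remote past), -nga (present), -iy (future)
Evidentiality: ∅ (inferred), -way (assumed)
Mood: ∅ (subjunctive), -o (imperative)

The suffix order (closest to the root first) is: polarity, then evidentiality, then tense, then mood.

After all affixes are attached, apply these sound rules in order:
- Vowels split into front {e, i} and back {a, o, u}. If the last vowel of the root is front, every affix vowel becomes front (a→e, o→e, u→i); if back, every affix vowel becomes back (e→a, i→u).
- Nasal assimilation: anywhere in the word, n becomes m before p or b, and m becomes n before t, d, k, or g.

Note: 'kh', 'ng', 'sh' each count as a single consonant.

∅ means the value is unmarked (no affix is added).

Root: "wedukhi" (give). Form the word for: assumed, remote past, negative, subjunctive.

wedukhingeshweyh

Attach polarity negative -ngosh → wedukhingosh.
Attach evidentiality assumed -way → wedukhingoshway.
Attach tense remote past -h → wedukhingoshwayh.
mood = subjunctive: zero marking, form stays wedukhingoshwayh.
Apply vowel harmony: wedukhingoshwayh → wedukhingeshweyh.
Nasal assimilation: no change.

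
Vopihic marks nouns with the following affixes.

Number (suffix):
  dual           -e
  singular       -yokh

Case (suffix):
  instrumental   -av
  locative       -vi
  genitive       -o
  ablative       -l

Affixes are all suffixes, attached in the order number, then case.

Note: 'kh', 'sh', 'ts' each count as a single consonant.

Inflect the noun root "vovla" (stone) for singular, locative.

Attach number singular -yokh → vovlayokh.
Attach case locative -vi → vovlayokhvi.

vovlayokhvi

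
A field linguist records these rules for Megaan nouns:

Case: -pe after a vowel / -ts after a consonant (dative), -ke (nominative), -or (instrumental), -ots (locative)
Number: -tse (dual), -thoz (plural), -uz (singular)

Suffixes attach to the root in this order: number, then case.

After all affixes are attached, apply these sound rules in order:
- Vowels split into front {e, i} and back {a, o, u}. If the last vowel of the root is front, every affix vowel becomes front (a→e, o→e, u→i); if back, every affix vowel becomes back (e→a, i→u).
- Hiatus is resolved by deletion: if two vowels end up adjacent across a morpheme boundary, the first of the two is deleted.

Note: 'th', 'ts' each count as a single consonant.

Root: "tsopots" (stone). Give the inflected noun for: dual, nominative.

Attach number dual -tse → tsopotstse.
Attach case nominative -ke → tsopotstseke.
Apply vowel harmony: tsopotstseke → tsopotstsaka.
Vowel deletion: no change.

tsopotstsaka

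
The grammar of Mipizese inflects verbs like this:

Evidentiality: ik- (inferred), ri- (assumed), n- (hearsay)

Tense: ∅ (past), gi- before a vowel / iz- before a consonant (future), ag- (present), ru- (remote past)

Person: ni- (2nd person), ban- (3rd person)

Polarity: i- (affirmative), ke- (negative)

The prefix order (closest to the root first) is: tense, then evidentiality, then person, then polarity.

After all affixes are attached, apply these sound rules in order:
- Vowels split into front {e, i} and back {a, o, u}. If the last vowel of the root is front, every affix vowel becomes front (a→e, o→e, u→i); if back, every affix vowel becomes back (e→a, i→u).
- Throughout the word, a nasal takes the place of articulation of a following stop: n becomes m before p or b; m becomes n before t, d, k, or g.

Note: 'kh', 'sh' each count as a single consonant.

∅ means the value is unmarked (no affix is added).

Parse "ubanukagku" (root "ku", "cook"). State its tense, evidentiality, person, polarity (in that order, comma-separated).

Segment: i-ban-ik-ag-ku.
tense: ag- → present.
evidentiality: ik- → inferred.
person: ban- → 3rd person.
polarity: i- → affirmative.

present, inferred, 3rd person, affirmative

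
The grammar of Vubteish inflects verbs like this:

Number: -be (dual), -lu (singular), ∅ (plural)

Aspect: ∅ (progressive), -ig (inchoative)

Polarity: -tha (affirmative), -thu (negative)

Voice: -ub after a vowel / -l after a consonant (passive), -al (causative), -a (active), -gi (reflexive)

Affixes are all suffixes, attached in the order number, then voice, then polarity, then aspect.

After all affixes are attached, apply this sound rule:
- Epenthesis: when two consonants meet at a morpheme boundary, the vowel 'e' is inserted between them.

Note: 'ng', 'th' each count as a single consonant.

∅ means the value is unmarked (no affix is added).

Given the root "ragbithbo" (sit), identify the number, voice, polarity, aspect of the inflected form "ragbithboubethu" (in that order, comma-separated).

Segment: ragbithbo-ub-thu.
number: ∅ → plural.
voice: -ub/l → passive.
polarity: -thu → negative.
aspect: ∅ → progressive.

plural, passive, negative, progressive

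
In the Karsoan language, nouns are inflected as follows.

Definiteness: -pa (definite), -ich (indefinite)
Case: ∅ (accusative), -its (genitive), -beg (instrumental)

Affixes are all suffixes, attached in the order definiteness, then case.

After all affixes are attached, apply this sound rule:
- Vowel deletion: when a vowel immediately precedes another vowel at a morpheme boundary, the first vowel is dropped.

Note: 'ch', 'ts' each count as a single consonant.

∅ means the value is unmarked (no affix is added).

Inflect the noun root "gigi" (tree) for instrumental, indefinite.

gigichbeg

Attach definiteness indefinite -ich → gigiich.
Attach case instrumental -beg → gigiichbeg.
Apply vowel deletion: gigiichbeg → gigichbeg.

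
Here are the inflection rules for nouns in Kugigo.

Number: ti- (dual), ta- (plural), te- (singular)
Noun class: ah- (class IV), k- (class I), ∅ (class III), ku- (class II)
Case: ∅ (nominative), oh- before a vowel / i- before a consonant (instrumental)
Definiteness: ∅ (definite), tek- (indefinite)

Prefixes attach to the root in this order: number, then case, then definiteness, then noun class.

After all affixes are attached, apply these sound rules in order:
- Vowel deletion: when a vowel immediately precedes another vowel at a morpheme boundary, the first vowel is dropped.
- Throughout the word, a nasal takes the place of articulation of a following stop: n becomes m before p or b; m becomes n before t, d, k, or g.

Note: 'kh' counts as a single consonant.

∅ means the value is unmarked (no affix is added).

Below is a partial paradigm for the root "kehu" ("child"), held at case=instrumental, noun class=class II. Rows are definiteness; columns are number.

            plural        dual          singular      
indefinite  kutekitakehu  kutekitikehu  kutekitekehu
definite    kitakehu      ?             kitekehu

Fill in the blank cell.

Attach number dual ti- → tikehu.
Attach case instrumental i- (before consonant 't') → itikehu.
definiteness = definite: zero marking, form stays itikehu.
Attach noun class class II ku- → kuitikehu.
Apply vowel deletion: kuitikehu → kitikehu.
Nasal assimilation: no change.

kitikehu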